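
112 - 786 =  - 674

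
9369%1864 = 49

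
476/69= 476/69=6.90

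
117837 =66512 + 51325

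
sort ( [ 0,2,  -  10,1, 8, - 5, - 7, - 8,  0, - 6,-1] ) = [ -10, - 8, - 7, - 6, - 5, - 1,0,0,1, 2,8]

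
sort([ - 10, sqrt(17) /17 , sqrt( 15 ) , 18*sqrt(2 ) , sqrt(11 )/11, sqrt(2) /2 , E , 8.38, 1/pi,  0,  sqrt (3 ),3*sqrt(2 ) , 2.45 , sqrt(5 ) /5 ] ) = [ - 10 , 0,sqrt( 17)/17, sqrt ( 11)/11, 1/pi, sqrt( 5 ) /5, sqrt (2 ) /2,  sqrt (3), 2.45, E, sqrt(15), 3*sqrt( 2 ),8.38, 18*sqrt( 2 )] 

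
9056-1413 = 7643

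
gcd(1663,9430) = 1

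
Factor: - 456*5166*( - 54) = 2^5*3^6*7^1*19^1*41^1 = 127207584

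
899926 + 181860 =1081786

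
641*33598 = 21536318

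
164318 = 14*11737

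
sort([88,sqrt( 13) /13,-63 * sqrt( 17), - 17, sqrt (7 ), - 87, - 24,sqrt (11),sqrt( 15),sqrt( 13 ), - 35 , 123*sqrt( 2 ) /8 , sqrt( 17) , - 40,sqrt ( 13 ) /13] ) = [- 63*sqrt( 17), - 87, -40, - 35, - 24, - 17,  sqrt( 13) /13, sqrt( 13) /13, sqrt(7 ),sqrt(11 ) , sqrt (13),sqrt(15),sqrt(17),123*sqrt(2)/8,88]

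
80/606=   40/303 = 0.13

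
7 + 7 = 14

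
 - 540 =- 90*6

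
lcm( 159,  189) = 10017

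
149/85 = 1 + 64/85 = 1.75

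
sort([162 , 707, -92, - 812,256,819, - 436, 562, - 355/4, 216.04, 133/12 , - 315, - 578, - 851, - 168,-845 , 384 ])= [ - 851, - 845 , - 812 , - 578  , - 436, - 315, - 168 , - 92, - 355/4,133/12, 162, 216.04, 256 , 384,562,707 , 819]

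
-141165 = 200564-341729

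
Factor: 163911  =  3^1*11^1*4967^1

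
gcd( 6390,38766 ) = 426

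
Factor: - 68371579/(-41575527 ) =3^(-2 ) * 7^( - 1)*137^( - 1)*4817^( - 1)* 5303^1*12893^1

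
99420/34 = 2924 + 2/17= 2924.12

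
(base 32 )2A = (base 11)68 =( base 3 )2202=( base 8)112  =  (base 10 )74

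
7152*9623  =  68823696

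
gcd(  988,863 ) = 1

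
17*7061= 120037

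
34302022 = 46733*734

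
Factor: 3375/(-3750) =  - 9/10 = - 2^ ( - 1)*3^2 * 5^( - 1)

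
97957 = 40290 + 57667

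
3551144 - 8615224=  - 5064080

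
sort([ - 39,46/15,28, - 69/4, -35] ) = [ - 39, -35, - 69/4, 46/15,28] 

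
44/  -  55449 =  - 1 + 55405/55449 = - 0.00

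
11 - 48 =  -37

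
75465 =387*195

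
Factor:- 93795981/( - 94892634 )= 2^(-1)*3^( - 3)*585757^ ( - 1)*31265327^1  =  31265327/31630878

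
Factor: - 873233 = -151^1*5783^1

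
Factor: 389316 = 2^2*3^1*32443^1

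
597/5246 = 597/5246=0.11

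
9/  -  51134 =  - 9/51134  =  - 0.00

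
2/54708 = 1/27354=0.00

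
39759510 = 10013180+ 29746330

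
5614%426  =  76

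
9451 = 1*9451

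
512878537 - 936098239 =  - 423219702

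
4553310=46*98985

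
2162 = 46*47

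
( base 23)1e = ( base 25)1c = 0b100101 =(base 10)37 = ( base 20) 1H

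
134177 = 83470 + 50707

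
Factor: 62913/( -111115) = - 3^1*5^( - 1 )*67^1*71^( -1) = - 201/355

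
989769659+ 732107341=1721877000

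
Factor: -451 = -11^1*41^1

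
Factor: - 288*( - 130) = 37440 = 2^6*3^2*5^1*13^1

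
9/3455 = 9/3455 =0.00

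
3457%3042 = 415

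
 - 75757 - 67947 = - 143704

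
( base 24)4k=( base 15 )7B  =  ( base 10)116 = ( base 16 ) 74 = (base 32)3k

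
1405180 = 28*50185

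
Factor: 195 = 3^1*5^1*13^1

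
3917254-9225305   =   - 5308051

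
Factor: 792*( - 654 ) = -517968 = -2^4 * 3^3 * 11^1 *109^1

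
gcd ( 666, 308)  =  2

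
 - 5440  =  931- 6371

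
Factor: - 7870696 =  - 2^3*601^1*1637^1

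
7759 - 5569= 2190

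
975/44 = 975/44 = 22.16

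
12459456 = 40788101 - 28328645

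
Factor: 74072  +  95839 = 169911  =  3^3*7^1 * 29^1*31^1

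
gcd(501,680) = 1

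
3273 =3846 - 573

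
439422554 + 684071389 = 1123493943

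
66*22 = 1452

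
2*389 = 778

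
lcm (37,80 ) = 2960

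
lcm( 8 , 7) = 56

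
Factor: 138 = 2^1*3^1*23^1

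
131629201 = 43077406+88551795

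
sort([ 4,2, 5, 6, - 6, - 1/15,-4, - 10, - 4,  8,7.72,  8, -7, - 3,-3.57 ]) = [ - 10, -7 , -6, - 4, - 4, - 3.57, -3,  -  1/15, 2,4, 5,  6, 7.72, 8 , 8 ] 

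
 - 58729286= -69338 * 847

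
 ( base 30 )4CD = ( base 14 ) 163B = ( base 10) 3973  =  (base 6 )30221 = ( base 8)7605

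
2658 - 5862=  - 3204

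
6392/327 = 6392/327 = 19.55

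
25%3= 1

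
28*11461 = 320908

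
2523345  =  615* 4103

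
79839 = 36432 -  - 43407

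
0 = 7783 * 0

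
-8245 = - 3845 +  - 4400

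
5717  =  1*5717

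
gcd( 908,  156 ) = 4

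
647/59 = 10 + 57/59  =  10.97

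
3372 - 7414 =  - 4042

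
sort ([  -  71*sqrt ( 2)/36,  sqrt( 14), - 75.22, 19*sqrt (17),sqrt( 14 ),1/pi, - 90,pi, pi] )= [ - 90, - 75.22, - 71*sqrt( 2)/36,1/pi,pi, pi,sqrt ( 14),  sqrt( 14 ),19*sqrt( 17) ]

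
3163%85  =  18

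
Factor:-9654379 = -7^1*197^1 * 7001^1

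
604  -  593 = 11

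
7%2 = 1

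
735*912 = 670320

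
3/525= 1/175 = 0.01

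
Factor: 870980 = 2^2*5^1*11^1*37^1 * 107^1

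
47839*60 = 2870340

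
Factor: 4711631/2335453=71^1*769^( - 1 )*3037^( - 1 )*66361^1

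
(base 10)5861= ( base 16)16E5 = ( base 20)ED1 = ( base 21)D62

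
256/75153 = 256/75153 = 0.00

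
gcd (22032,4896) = 2448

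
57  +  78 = 135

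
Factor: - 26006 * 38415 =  - 999020490 = - 2^1 * 3^1*5^1*13^1*197^1*13003^1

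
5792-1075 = 4717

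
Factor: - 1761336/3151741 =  - 2^3*3^2*17^1*1439^1*3151741^( - 1 )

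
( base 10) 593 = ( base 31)J4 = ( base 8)1121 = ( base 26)ml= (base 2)1001010001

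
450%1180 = 450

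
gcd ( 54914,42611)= 1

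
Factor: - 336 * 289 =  - 2^4*3^1*7^1* 17^2 = - 97104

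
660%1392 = 660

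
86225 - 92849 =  - 6624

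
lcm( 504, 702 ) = 19656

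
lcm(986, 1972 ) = 1972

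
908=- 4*( - 227)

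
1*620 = 620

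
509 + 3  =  512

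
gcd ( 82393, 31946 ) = 1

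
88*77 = 6776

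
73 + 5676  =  5749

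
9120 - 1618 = 7502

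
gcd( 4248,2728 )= 8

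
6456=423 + 6033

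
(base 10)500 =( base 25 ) K0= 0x1f4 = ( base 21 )12H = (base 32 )fk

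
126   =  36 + 90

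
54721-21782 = 32939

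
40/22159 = 40/22159 = 0.00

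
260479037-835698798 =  - 575219761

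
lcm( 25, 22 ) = 550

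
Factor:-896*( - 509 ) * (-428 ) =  - 195195392  =  -2^9*7^1*107^1 * 509^1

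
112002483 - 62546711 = 49455772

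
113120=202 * 560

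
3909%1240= 189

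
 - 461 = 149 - 610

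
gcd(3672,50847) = 51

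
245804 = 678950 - 433146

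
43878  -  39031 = 4847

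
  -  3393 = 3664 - 7057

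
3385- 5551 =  - 2166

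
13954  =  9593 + 4361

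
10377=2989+7388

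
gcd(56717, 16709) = 1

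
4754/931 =5 + 99/931 = 5.11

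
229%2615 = 229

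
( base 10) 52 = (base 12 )44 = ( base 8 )64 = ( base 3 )1221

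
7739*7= 54173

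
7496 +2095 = 9591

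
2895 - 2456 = 439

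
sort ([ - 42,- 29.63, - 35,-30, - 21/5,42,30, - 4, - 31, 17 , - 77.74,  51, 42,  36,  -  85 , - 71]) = [ - 85, - 77.74, - 71, - 42,-35, -31, - 30,- 29.63, - 21/5, - 4,  17,  30,  36, 42, 42,51 ]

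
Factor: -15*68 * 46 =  - 46920 = - 2^3*3^1*5^1*17^1 * 23^1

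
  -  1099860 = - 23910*46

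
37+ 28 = 65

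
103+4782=4885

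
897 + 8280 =9177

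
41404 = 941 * 44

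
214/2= 107 = 107.00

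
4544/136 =568/17 = 33.41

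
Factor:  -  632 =-2^3*79^1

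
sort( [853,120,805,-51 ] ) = [-51,120, 805, 853]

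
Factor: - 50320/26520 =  - 74/39= -  2^1 * 3^(-1 )*13^ (-1 )* 37^1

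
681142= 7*97306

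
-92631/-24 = 3859 + 5/8 = 3859.62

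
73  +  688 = 761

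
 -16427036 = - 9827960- 6599076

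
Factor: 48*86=2^5*3^1*43^1 = 4128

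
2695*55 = 148225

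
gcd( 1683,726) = 33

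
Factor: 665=5^1*7^1*19^1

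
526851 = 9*58539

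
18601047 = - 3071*(  -  6057)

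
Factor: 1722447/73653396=2^( - 2 ) * 3^1 * 23^1*31^( - 1)*53^1 * 127^(  -  1 )*157^1 * 1559^( - 1 ) = 574149/24551132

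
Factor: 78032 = 2^4*4877^1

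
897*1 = 897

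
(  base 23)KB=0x1D7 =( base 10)471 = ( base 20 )13b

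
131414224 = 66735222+64679002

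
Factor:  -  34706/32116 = -2^(-1) *31^( - 1)*67^1 = -  67/62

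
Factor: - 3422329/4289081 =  -503^(-1 ) *1033^1*3313^1*8527^ ( - 1)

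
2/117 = 2/117 = 0.02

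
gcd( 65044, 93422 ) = 14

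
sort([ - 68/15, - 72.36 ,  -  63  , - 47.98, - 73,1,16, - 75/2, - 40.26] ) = [-73,-72.36,- 63,  -  47.98,-40.26,-75/2 , - 68/15, 1, 16] 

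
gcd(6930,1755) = 45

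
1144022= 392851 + 751171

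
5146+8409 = 13555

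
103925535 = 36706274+67219261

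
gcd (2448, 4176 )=144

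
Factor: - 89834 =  - 2^1*44917^1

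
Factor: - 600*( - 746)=447600  =  2^4*3^1*5^2*373^1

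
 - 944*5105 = -4819120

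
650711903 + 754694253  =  1405406156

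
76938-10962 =65976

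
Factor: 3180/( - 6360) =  - 1/2 = - 2^( - 1)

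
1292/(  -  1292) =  - 1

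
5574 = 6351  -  777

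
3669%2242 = 1427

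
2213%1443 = 770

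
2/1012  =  1/506 = 0.00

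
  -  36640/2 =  - 18320=-  18320.00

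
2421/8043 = 807/2681  =  0.30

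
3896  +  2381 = 6277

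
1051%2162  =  1051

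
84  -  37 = 47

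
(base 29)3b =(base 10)98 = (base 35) 2s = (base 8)142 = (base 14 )70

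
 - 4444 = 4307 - 8751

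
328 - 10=318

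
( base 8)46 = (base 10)38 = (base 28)1A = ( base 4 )212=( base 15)28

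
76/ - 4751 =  -1 + 4675/4751=- 0.02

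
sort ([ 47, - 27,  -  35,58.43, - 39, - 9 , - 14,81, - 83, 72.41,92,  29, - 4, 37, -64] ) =[ - 83,  -  64,  -  39, - 35,  -  27, - 14, -9 ,-4,29, 37, 47,58.43,72.41, 81,92] 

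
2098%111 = 100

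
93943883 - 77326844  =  16617039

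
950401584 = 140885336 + 809516248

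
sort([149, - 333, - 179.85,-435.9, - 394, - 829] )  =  [ - 829 ,  -  435.9, - 394, - 333,-179.85,  149]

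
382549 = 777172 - 394623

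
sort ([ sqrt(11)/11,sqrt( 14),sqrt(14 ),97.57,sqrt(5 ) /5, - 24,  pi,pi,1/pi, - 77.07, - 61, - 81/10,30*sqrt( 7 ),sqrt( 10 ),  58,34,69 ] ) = [-77.07, - 61,  -  24, - 81/10, sqrt( 11 )/11,1/pi,sqrt(5)/5, pi,  pi, sqrt( 10 ),sqrt( 14 ),sqrt( 14),34,58,69,30* sqrt( 7 ),97.57 ] 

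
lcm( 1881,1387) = 137313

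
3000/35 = 85  +  5/7 = 85.71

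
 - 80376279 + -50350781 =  - 130727060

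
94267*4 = 377068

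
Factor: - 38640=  - 2^4*3^1*5^1*7^1*23^1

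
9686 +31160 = 40846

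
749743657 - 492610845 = 257132812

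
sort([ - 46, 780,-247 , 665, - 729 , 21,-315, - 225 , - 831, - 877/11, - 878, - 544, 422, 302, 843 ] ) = [-878, - 831,-729, - 544, - 315, -247, - 225,-877/11, - 46, 21,302, 422,665, 780, 843] 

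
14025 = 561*25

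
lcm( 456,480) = 9120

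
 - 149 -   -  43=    - 106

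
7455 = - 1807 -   -  9262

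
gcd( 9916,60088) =148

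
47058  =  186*253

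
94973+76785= 171758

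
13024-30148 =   -  17124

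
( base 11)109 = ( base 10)130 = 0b10000010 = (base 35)3p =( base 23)5f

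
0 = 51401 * 0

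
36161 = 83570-47409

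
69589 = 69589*1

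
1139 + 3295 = 4434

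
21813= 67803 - 45990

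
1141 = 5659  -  4518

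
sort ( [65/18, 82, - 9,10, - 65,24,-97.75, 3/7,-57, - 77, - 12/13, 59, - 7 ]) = [-97.75, - 77,- 65, - 57, - 9, - 7, - 12/13 , 3/7,65/18 , 10, 24,59, 82 ]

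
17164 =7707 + 9457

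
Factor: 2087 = 2087^1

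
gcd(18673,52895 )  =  71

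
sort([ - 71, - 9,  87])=[ - 71, - 9,87]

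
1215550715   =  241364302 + 974186413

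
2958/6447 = 986/2149 = 0.46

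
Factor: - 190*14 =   -  2660 = - 2^2*5^1*7^1*19^1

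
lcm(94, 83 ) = 7802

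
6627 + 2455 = 9082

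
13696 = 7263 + 6433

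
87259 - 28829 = 58430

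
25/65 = 5/13 = 0.38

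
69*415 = 28635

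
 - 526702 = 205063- 731765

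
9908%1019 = 737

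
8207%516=467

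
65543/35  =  65543/35  =  1872.66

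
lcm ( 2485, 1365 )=96915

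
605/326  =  1 + 279/326 = 1.86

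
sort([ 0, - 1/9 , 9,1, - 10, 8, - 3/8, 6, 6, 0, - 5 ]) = [ - 10, - 5, - 3/8, - 1/9,0, 0,1,6, 6,8,9] 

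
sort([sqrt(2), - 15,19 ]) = [ - 15, sqrt( 2),19 ]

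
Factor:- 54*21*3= -2^1*3^5*7^1 = - 3402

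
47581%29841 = 17740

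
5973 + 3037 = 9010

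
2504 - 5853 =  - 3349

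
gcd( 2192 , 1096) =1096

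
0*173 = 0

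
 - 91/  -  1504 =91/1504 = 0.06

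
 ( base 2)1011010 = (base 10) 90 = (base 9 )110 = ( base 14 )66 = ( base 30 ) 30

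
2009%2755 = 2009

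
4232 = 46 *92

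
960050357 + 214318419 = 1174368776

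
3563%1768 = 27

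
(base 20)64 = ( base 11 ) 103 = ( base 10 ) 124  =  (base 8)174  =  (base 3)11121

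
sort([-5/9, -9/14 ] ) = [ - 9/14, - 5/9] 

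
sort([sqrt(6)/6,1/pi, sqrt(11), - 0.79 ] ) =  [ - 0.79,1/pi,sqrt( 6)/6,sqrt(11)] 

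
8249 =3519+4730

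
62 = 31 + 31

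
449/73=6 + 11/73 = 6.15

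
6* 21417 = 128502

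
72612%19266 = 14814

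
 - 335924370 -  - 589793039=253868669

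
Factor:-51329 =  -51329^1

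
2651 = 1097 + 1554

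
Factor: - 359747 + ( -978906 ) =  - 1338653^1 = - 1338653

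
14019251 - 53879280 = - 39860029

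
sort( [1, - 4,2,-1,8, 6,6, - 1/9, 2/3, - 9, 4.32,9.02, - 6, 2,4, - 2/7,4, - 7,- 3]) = [ - 9,-7, - 6, - 4,-3, - 1,-2/7, - 1/9, 2/3, 1, 2,2, 4,4,  4.32,6, 6, 8,  9.02 ]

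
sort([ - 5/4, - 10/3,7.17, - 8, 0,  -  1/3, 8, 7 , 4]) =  [ - 8, - 10/3, - 5/4, - 1/3,0, 4,  7,7.17, 8 ] 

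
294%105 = 84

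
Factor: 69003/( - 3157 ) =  - 153/7= - 3^2*7^ ( -1) * 17^1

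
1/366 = 1/366 = 0.00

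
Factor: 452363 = 452363^1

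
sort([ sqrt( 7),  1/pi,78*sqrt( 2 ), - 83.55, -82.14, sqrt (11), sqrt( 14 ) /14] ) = [ - 83.55, - 82.14,sqrt( 14 ) /14, 1/pi, sqrt( 7), sqrt(11),78*sqrt( 2)]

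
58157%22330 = 13497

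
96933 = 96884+49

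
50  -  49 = 1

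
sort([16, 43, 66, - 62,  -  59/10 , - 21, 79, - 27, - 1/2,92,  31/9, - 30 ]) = [ - 62, - 30, - 27,  -  21, - 59/10, - 1/2,31/9,16, 43, 66, 79, 92]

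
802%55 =32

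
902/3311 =82/301=0.27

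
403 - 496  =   - 93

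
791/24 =791/24 = 32.96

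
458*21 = 9618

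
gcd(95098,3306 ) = 2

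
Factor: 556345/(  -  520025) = -5^( - 1)*11^( - 1)*31^(  -  1)*61^( - 1)*111269^1 = - 111269/104005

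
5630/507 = 5630/507=11.10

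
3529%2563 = 966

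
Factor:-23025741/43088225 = -3^1*5^( - 2) * 317^(  -  1)*5437^ (  -  1)*7675247^1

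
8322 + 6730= 15052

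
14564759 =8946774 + 5617985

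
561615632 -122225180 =439390452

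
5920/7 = 845 + 5/7 = 845.71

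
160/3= 53+ 1/3 = 53.33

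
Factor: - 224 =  - 2^5*7^1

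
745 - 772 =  - 27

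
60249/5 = 12049 + 4/5 =12049.80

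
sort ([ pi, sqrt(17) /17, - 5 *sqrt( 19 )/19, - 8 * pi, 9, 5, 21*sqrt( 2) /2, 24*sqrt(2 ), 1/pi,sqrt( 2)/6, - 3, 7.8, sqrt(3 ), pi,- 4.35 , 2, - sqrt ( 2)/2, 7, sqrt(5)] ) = [ - 8*pi, - 4.35, - 3  , - 5*sqrt( 19)/19,-sqrt( 2)/2, sqrt(2)/6,sqrt( 17) /17, 1/pi, sqrt( 3 ), 2 , sqrt( 5), pi,pi, 5,  7, 7.8, 9,21  *  sqrt( 2)/2,24 * sqrt(2)]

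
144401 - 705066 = -560665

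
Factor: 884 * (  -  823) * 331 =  - 240813092 = -2^2*13^1 *17^1* 331^1*823^1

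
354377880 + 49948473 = 404326353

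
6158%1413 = 506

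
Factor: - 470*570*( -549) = 2^2 * 3^3*5^2*19^1*47^1*61^1=147077100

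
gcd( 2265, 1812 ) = 453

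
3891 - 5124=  -1233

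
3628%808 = 396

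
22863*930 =21262590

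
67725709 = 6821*9929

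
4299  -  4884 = - 585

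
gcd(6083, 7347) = 79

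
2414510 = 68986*35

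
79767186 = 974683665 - 894916479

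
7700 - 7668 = 32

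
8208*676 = 5548608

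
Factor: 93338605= 5^1*37^1*389^1 * 1297^1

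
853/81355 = 853/81355 = 0.01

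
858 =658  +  200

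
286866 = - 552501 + 839367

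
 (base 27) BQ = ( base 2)101000011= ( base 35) 98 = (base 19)h0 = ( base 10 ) 323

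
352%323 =29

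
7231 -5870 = 1361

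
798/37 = 798/37 = 21.57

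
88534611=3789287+84745324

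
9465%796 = 709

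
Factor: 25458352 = 2^4*719^1*2213^1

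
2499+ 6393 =8892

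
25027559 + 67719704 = 92747263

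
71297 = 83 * 859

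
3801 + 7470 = 11271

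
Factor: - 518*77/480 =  - 2^(-4 )*3^( - 1)*5^( - 1)*7^2*11^1*37^1 = - 19943/240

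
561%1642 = 561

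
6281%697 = 8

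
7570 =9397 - 1827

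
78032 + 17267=95299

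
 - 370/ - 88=185/44 = 4.20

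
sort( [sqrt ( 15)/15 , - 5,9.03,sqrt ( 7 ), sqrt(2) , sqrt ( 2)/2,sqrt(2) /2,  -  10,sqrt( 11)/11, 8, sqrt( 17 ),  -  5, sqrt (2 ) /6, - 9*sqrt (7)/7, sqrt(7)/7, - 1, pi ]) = [ - 10, - 5, - 5, - 9* sqrt(7 ) /7, - 1,sqrt( 2)/6, sqrt( 15 )/15,sqrt(11) /11,sqrt(7 ) /7, sqrt ( 2)/2, sqrt( 2) /2, sqrt( 2),sqrt(7 ) , pi, sqrt( 17), 8,9.03 ]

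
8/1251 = 8/1251 = 0.01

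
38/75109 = 38/75109=   0.00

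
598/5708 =299/2854  =  0.10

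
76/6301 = 76/6301   =  0.01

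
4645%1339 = 628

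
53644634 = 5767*9302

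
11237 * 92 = 1033804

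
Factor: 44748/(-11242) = -2^1*3^2*7^(- 1)*73^ ( - 1 )*113^1 = - 2034/511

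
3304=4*826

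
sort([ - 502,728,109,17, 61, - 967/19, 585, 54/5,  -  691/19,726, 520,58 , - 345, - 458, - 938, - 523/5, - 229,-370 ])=[ -938, - 502,-458, - 370 , - 345, - 229, - 523/5, - 967/19 , - 691/19,54/5,17, 58,61,109, 520,585,726, 728 ] 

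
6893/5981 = 1 + 912/5981 =1.15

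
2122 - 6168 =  - 4046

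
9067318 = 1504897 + 7562421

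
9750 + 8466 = 18216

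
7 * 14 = 98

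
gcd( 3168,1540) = 44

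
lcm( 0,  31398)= 0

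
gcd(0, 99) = 99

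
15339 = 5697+9642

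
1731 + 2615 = 4346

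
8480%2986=2508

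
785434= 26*30209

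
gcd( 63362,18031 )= 13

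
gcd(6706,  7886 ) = 2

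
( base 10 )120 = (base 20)60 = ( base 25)4K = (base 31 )3r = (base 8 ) 170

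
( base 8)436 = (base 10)286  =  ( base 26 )B0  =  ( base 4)10132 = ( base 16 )11E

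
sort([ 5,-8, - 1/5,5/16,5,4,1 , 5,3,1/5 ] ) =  [-8, -1/5,1/5, 5/16,1,3,4,  5,5,5]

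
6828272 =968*7054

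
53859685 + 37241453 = 91101138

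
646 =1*646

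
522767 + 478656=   1001423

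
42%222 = 42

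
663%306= 51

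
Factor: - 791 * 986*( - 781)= 2^1*7^1*11^1*17^1*29^1*71^1*113^1 = 609122206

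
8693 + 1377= 10070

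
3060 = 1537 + 1523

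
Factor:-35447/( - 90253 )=17^(  -  1)*5309^( - 1 )*35447^1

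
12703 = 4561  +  8142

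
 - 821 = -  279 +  - 542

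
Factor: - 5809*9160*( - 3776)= 200922621440   =  2^9*5^1*37^1*59^1*157^1*229^1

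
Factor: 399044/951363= 2^2 * 3^ ( - 2)*7^(  -  1)*15101^(  -  1)*99761^1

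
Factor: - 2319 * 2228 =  -2^2*3^1*557^1*773^1= -5166732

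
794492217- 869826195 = -75333978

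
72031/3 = 24010 + 1/3 = 24010.33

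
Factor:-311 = - 311^1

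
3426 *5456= 18692256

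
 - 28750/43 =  - 28750/43 = - 668.60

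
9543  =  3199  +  6344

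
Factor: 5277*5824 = 2^6 * 3^1*7^1*13^1*1759^1=   30733248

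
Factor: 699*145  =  3^1*5^1*29^1*233^1 = 101355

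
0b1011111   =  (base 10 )95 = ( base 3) 10112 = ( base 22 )47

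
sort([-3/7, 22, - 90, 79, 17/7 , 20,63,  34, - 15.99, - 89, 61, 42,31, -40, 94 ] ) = [-90, - 89,-40, - 15.99, - 3/7,17/7,20, 22, 31, 34,42, 61,63, 79, 94]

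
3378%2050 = 1328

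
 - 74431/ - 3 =74431/3 =24810.33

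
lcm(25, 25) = 25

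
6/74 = 3/37 = 0.08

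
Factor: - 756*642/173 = -485352/173 =- 2^3*3^4*7^1*107^1 *173^( - 1 ) 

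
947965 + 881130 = 1829095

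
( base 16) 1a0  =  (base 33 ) CK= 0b110100000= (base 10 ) 416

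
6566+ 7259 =13825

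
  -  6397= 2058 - 8455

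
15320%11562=3758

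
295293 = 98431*3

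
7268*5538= 40250184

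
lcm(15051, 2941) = 255867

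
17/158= 17/158 = 0.11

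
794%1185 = 794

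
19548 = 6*3258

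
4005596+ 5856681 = 9862277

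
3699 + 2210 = 5909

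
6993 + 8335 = 15328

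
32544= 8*4068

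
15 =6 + 9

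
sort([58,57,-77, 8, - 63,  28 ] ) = [-77,-63,8, 28, 57,58 ]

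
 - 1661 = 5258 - 6919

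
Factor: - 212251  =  - 13^1*29^1*563^1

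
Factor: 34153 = 7^2*17^1*41^1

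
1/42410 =1/42410  =  0.00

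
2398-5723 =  - 3325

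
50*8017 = 400850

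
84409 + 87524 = 171933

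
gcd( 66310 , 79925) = 5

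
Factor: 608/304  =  2^1 = 2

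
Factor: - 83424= - 2^5*3^1*11^1*79^1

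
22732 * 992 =22550144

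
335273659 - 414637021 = -79363362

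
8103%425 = 28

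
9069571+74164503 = 83234074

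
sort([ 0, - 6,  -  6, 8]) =[ - 6, - 6,  0,8]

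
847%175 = 147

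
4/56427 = 4/56427 = 0.00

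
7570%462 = 178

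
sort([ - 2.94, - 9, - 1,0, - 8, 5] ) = [ - 9,-8, - 2.94, - 1 , 0, 5]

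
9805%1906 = 275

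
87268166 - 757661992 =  - 670393826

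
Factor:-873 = -3^2 * 97^1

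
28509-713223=  -  684714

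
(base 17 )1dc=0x20A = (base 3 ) 201100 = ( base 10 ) 522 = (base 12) 376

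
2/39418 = 1/19709 = 0.00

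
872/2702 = 436/1351= 0.32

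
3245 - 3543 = -298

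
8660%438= 338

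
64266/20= 3213 + 3/10= 3213.30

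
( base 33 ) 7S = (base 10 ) 259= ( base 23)b6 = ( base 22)BH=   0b100000011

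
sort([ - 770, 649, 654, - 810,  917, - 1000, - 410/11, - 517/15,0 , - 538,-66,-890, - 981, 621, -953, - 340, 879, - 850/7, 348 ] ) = [ - 1000, - 981 ,-953 , - 890, - 810, - 770, - 538, - 340, - 850/7, - 66,-410/11, - 517/15,0,348, 621 , 649, 654 , 879,917] 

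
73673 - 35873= 37800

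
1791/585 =3 + 4/65 = 3.06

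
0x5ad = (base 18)48d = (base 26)23n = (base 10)1453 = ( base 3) 1222211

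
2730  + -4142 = - 1412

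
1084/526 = 2+16/263 = 2.06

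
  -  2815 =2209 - 5024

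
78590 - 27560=51030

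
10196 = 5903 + 4293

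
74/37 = 2= 2.00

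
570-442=128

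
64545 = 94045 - 29500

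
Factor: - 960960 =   -  2^6*3^1*5^1*7^1 *11^1*13^1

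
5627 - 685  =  4942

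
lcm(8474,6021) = 228798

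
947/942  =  947/942=1.01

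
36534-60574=-24040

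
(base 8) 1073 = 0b1000111011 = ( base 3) 210011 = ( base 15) 281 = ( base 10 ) 571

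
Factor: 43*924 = 2^2*3^1*7^1*11^1* 43^1 = 39732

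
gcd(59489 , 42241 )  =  1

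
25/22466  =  25/22466= 0.00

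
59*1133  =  66847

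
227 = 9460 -9233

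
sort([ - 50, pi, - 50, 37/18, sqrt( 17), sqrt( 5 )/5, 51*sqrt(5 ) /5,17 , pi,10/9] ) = [- 50, - 50,sqrt( 5 )/5,10/9, 37/18,pi,pi, sqrt( 17),17, 51*sqrt( 5 )/5]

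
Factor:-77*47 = - 7^1*11^1 *47^1=   - 3619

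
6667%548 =91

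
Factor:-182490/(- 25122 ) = 385/53 = 5^1*7^1*11^1*53^ (-1) 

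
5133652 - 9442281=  - 4308629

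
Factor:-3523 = -13^1*271^1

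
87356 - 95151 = - 7795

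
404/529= 404/529 =0.76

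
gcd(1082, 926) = 2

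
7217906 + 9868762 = 17086668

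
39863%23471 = 16392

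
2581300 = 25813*100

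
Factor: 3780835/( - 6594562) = -2^( - 1 )*5^1*13^( - 1)*253637^( - 1)*756167^1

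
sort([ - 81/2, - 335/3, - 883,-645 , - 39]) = [ - 883, - 645, - 335/3, - 81/2,-39 ]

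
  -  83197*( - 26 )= 2163122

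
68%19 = 11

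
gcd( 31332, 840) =84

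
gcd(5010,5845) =835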